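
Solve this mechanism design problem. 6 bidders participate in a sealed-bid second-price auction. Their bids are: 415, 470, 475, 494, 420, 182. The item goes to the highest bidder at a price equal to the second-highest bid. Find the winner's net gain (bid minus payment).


Step 1: Sort bids in descending order: 494, 475, 470, 420, 415, 182
Step 2: The winning bid is the highest: 494
Step 3: The payment equals the second-highest bid: 475
Step 4: Surplus = winner's bid - payment = 494 - 475 = 19

19


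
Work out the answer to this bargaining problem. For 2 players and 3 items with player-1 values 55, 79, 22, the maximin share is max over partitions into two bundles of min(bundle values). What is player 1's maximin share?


Step 1: Item values = 55, 79, 22
Step 2: Enumerate all 2-bundle partitions and take the smaller bundle:
  Partition 1: {55} vs {79,22} -> bundles 55, 101; min = 55
  Partition 2: {79} vs {55,22} -> bundles 79, 77; min = 77
  Partition 3: {22} vs {55,79} -> bundles 22, 134; min = 22
Step 3: MMS = max(55, 77, 22) = 77

77


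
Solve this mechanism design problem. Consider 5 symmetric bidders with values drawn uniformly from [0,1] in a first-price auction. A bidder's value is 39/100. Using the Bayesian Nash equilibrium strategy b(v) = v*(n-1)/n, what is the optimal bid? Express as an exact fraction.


Step 1: The symmetric BNE bidding function is b(v) = v * (n-1) / n
Step 2: Substitute v = 39/100 and n = 5
Step 3: b = 39/100 * 4/5
Step 4: b = 39/125

39/125


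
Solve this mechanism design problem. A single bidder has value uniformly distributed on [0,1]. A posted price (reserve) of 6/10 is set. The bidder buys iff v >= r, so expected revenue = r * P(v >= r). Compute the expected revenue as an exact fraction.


Step 1: Posted price r = 3/5, value support [0,1]
Step 2: P(v >= r) = (1 - 3/5)/1 = 2/5
Step 3: Expected revenue = r * P(v >= r) = 3/5 * 2/5
Step 4: Revenue = 6/25

6/25


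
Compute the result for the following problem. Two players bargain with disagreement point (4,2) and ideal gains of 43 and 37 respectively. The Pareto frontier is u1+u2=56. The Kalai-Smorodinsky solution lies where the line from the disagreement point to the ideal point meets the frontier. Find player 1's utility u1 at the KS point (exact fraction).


Step 1: At the KS point, (u1-d1)/r1 = (u2-d2)/r2 = t and u1+u2 = 56
Step 2: u1 = d1 + r1*t and u2 = d2 + r2*t, so (d1 + r1*t) + (d2 + r2*t) = 56
Step 3: t = (56 - 4 - 2)/(43 + 37) = 50/80 = 5/8
Step 4: u1 = d1 + r1*t = 4 + 43 * 5/8 = 247/8
Step 5: (Check: u2 = d2 + r2*t = 201/8; u1+u2 = 247/8 + 201/8 = 56, on the frontier.)

247/8


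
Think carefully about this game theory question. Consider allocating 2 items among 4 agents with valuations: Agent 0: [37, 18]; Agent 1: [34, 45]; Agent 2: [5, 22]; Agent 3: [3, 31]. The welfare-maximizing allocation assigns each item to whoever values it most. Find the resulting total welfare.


Step 1: For each item, find the maximum value among all agents.
Step 2: Item 0 -> Agent 0 (value 37)
Step 3: Item 1 -> Agent 1 (value 45)
Step 4: Total welfare = 37 + 45 = 82

82


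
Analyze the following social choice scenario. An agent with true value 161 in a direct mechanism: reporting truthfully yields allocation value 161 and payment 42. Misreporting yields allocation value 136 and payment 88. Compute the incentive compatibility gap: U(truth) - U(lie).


Step 1: U(truth) = value - payment = 161 - 42 = 119
Step 2: U(lie) = allocation - payment = 136 - 88 = 48
Step 3: IC gap = 119 - 48 = 71

71


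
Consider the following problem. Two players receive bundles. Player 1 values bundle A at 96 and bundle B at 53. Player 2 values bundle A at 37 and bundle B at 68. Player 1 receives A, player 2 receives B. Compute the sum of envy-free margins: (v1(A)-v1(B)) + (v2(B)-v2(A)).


Step 1: Player 1's margin = v1(A) - v1(B) = 96 - 53 = 43
Step 2: Player 2's margin = v2(B) - v2(A) = 68 - 37 = 31
Step 3: Total margin = 43 + 31 = 74

74


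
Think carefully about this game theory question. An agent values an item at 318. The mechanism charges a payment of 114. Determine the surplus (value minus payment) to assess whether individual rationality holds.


Step 1: Surplus = value - payment = 318 - 114 = 204
Step 2: IR is satisfied (surplus >= 0)

204


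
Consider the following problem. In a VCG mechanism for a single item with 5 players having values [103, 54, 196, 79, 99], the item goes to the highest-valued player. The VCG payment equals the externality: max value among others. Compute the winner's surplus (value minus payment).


Step 1: The winner is the agent with the highest value: agent 2 with value 196
Step 2: Values of other agents: [103, 54, 79, 99]
Step 3: VCG payment = max of others' values = 103
Step 4: Surplus = 196 - 103 = 93

93


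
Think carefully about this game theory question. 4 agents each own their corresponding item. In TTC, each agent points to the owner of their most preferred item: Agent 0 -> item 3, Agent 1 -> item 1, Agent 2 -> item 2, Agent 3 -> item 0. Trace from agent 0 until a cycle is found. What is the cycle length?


Step 1: Trace the pointer graph from agent 0: 0 -> 3 -> 0
Step 2: A cycle is detected when we revisit agent 0
Step 3: The cycle is: 0 -> 3 -> 0
Step 4: Cycle length = 2

2


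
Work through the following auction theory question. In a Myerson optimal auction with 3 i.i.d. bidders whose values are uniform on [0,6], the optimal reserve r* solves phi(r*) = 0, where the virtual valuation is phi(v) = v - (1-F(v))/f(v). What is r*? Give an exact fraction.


Step 1: For U[0,6], F(v) = v/6 and f(v) = 1/6
Step 2: phi(v) = v - (1 - v/6)/(1/6) = v - (6 - v) = 2v - 6
Step 3: Set phi(r*) = 0: 2r* - 6 = 0
Step 4: r* = 6/2 = 3 (the number of bidders n = 3 does not enter)

3


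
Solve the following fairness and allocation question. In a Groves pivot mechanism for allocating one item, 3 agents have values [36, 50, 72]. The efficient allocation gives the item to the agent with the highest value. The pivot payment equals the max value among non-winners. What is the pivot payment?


Step 1: The efficient winner is agent 2 with value 72
Step 2: Other agents' values: [36, 50]
Step 3: Pivot payment = max(others) = 50
Step 4: The winner pays 50

50


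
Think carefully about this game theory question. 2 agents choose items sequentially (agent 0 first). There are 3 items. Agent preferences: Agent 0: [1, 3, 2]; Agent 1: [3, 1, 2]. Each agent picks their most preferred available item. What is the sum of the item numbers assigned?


Step 1: Agent 0 picks item 1
Step 2: Agent 1 picks item 3
Step 3: Sum = 1 + 3 = 4

4


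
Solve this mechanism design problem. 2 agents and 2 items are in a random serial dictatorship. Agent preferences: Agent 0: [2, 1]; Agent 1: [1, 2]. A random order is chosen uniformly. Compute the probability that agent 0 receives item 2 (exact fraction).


Step 1: Agent 0 wants item 2
Step 2: There are 2 possible orderings of agents
Step 3: In 2 orderings, agent 0 gets item 2
Step 4: Probability = 2/2 = 1

1


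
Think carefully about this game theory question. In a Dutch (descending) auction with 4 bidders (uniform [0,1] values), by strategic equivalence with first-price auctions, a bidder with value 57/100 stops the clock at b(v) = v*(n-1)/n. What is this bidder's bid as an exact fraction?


Step 1: Dutch auctions are strategically equivalent to first-price auctions
Step 2: The equilibrium bid is b(v) = v*(n-1)/n
Step 3: b = 57/100 * 3/4
Step 4: b = 171/400

171/400


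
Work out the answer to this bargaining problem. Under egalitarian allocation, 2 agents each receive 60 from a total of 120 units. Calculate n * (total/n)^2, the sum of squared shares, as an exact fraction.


Step 1: Each agent's share = 120/2 = 60
Step 2: Square of each share = (60)^2 = 3600
Step 3: Sum of squares = 2 * 3600 = 7200

7200


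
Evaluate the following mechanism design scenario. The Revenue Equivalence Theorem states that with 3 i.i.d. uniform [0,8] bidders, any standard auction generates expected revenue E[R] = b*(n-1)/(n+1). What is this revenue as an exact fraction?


Step 1: By Revenue Equivalence, expected revenue = b*(n-1)/(n+1)
Step 2: Substituting n = 3, b = 8
Step 3: Revenue = 8*(3-1)/(3+1) = 8*2/4
Step 4: Revenue = 16/4 = 4

4


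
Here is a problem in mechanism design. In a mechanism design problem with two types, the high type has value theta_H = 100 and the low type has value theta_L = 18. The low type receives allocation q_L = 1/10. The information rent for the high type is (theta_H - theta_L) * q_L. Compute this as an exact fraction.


Step 1: theta_H - theta_L = 100 - 18 = 82
Step 2: Information rent = (theta_H - theta_L) * q_L
Step 3: = 82 * 1/10
Step 4: = 41/5

41/5


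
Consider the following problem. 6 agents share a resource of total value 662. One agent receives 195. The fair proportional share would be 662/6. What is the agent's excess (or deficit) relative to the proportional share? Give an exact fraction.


Step 1: Proportional share = 662/6 = 331/3
Step 2: Agent's actual allocation = 195
Step 3: Excess = 195 - 331/3 = 254/3

254/3


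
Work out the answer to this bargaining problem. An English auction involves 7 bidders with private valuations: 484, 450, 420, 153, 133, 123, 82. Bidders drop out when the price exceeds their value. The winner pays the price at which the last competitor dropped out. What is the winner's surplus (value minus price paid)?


Step 1: Identify the highest value: 484
Step 2: Identify the second-highest value: 450
Step 3: The final price = second-highest value = 450
Step 4: Surplus = 484 - 450 = 34

34


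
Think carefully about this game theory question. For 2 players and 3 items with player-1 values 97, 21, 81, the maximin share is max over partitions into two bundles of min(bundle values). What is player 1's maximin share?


Step 1: Item values = 97, 21, 81
Step 2: Enumerate all 2-bundle partitions and take the smaller bundle:
  Partition 1: {97} vs {21,81} -> bundles 97, 102; min = 97
  Partition 2: {21} vs {97,81} -> bundles 21, 178; min = 21
  Partition 3: {81} vs {97,21} -> bundles 81, 118; min = 81
Step 3: MMS = max(97, 21, 81) = 97

97


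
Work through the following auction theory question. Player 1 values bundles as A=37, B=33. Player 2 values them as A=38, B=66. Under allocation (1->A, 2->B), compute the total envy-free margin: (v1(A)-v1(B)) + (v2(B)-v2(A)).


Step 1: Player 1's margin = v1(A) - v1(B) = 37 - 33 = 4
Step 2: Player 2's margin = v2(B) - v2(A) = 66 - 38 = 28
Step 3: Total margin = 4 + 28 = 32

32


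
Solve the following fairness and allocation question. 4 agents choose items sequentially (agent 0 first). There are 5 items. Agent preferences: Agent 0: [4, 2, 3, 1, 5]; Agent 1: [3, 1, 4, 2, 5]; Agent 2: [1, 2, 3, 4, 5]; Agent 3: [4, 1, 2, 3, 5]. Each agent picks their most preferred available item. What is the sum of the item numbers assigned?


Step 1: Agent 0 picks item 4
Step 2: Agent 1 picks item 3
Step 3: Agent 2 picks item 1
Step 4: Agent 3 picks item 2
Step 5: Sum = 4 + 3 + 1 + 2 = 10

10


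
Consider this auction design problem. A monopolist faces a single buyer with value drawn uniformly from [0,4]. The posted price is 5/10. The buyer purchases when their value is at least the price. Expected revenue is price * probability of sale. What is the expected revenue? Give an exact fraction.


Step 1: Posted price r = 1/2, value support [0,4]
Step 2: P(v >= r) = (4 - 1/2)/4 = 7/8
Step 3: Expected revenue = r * P(v >= r) = 1/2 * 7/8
Step 4: Revenue = 7/16

7/16


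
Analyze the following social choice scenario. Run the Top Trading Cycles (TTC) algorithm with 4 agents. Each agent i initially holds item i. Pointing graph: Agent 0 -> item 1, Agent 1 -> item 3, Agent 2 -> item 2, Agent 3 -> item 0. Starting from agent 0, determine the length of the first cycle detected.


Step 1: Trace the pointer graph from agent 0: 0 -> 1 -> 3 -> 0
Step 2: A cycle is detected when we revisit agent 0
Step 3: The cycle is: 0 -> 1 -> 3 -> 0
Step 4: Cycle length = 3

3


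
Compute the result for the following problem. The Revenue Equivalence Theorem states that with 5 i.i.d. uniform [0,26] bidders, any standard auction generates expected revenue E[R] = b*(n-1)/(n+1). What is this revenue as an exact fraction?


Step 1: By Revenue Equivalence, expected revenue = b*(n-1)/(n+1)
Step 2: Substituting n = 5, b = 26
Step 3: Revenue = 26*(5-1)/(5+1) = 26*4/6
Step 4: Revenue = 104/6 = 52/3

52/3


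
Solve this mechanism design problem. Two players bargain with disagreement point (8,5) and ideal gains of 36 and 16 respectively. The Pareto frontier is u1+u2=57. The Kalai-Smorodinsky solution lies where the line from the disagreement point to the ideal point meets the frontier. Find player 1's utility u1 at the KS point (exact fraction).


Step 1: At the KS point, (u1-d1)/r1 = (u2-d2)/r2 = t and u1+u2 = 57
Step 2: u1 = d1 + r1*t and u2 = d2 + r2*t, so (d1 + r1*t) + (d2 + r2*t) = 57
Step 3: t = (57 - 8 - 5)/(36 + 16) = 44/52 = 11/13
Step 4: u1 = d1 + r1*t = 8 + 36 * 11/13 = 500/13
Step 5: (Check: u2 = d2 + r2*t = 241/13; u1+u2 = 500/13 + 241/13 = 57, on the frontier.)

500/13


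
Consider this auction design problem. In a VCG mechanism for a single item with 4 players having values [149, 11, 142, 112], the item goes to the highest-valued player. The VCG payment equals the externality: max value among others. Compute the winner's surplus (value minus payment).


Step 1: The winner is the agent with the highest value: agent 0 with value 149
Step 2: Values of other agents: [11, 142, 112]
Step 3: VCG payment = max of others' values = 142
Step 4: Surplus = 149 - 142 = 7

7


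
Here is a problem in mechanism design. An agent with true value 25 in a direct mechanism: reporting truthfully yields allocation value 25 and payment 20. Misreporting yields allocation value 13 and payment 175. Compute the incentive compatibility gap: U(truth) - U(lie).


Step 1: U(truth) = value - payment = 25 - 20 = 5
Step 2: U(lie) = allocation - payment = 13 - 175 = -162
Step 3: IC gap = 5 - (-162) = 167

167


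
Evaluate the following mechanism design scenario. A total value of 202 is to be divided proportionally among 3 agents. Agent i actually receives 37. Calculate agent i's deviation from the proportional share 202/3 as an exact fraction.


Step 1: Proportional share = 202/3
Step 2: Agent's actual allocation = 37
Step 3: Excess = 37 - 202/3 = -91/3

-91/3


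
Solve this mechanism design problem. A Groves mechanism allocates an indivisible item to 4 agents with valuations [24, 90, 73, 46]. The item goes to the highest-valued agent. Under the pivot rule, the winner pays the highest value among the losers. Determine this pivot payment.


Step 1: The efficient winner is agent 1 with value 90
Step 2: Other agents' values: [24, 73, 46]
Step 3: Pivot payment = max(others) = 73
Step 4: The winner pays 73

73


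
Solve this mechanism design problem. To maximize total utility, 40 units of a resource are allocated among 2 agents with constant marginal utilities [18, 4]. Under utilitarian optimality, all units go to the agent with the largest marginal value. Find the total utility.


Step 1: The marginal utilities are [18, 4]
Step 2: The highest marginal utility is 18
Step 3: All 40 units go to that agent
Step 4: Total utility = 18 * 40 = 720

720


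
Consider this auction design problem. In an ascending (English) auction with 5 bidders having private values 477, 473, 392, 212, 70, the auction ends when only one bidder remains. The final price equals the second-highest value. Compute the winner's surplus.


Step 1: Identify the highest value: 477
Step 2: Identify the second-highest value: 473
Step 3: The final price = second-highest value = 473
Step 4: Surplus = 477 - 473 = 4

4


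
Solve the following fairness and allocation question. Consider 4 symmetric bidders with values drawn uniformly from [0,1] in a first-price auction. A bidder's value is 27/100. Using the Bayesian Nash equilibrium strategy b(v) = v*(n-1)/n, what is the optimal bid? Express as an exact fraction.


Step 1: The symmetric BNE bidding function is b(v) = v * (n-1) / n
Step 2: Substitute v = 27/100 and n = 4
Step 3: b = 27/100 * 3/4
Step 4: b = 81/400

81/400


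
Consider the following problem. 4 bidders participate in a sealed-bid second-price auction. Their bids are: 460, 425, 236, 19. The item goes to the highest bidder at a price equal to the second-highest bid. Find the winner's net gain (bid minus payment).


Step 1: Sort bids in descending order: 460, 425, 236, 19
Step 2: The winning bid is the highest: 460
Step 3: The payment equals the second-highest bid: 425
Step 4: Surplus = winner's bid - payment = 460 - 425 = 35

35


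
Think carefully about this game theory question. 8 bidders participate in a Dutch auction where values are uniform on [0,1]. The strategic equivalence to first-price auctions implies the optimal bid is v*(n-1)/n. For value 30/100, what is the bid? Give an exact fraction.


Step 1: Dutch auctions are strategically equivalent to first-price auctions
Step 2: The equilibrium bid is b(v) = v*(n-1)/n
Step 3: b = 3/10 * 7/8
Step 4: b = 21/80

21/80


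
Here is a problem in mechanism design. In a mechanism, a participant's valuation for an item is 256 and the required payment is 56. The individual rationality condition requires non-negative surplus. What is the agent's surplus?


Step 1: Surplus = value - payment = 256 - 56 = 200
Step 2: IR is satisfied (surplus >= 0)

200


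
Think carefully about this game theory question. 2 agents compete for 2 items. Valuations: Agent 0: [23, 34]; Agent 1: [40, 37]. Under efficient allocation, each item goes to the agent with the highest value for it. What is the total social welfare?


Step 1: For each item, find the maximum value among all agents.
Step 2: Item 0 -> Agent 1 (value 40)
Step 3: Item 1 -> Agent 1 (value 37)
Step 4: Total welfare = 40 + 37 = 77

77


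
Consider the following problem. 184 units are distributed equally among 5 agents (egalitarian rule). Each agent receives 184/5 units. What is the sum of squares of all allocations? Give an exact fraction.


Step 1: Each agent's share = 184/5
Step 2: Square of each share = (184/5)^2 = 33856/25
Step 3: Sum of squares = 5 * 33856/25 = 33856/5

33856/5


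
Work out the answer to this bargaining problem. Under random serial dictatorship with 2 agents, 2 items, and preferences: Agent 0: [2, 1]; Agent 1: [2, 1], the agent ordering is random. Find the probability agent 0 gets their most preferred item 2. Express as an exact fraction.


Step 1: Agent 0 wants item 2
Step 2: There are 2 possible orderings of agents
Step 3: In 1 orderings, agent 0 gets item 2
Step 4: Probability = 1/2

1/2


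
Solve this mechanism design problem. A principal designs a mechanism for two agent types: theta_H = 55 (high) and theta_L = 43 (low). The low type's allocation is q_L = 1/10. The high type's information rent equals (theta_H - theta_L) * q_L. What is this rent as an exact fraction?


Step 1: theta_H - theta_L = 55 - 43 = 12
Step 2: Information rent = (theta_H - theta_L) * q_L
Step 3: = 12 * 1/10
Step 4: = 6/5

6/5


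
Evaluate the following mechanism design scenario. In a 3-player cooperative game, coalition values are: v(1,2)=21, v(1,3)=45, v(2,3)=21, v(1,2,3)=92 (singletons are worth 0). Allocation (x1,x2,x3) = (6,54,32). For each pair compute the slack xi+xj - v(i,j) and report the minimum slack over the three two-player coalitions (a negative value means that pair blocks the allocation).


Step 1: Slack for coalition (1,2): x1+x2 - v12 = 60 - 21 = 39
Step 2: Slack for coalition (1,3): x1+x3 - v13 = 38 - 45 = -7
Step 3: Slack for coalition (2,3): x2+x3 - v23 = 86 - 21 = 65
Step 4: Minimum slack = min(39, -7, 65) = -7, attained by (1,3); coalition (1,3) can block (slack < 0), so the allocation is not in the core

-7


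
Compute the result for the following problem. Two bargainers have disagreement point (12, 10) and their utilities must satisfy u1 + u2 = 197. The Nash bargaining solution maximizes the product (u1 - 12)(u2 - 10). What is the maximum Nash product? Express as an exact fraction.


Step 1: The Nash solution splits surplus symmetrically above the disagreement point
Step 2: u1 = (total + d1 - d2)/2 = (197 + 12 - 10)/2 = 199/2
Step 3: u2 = (total - d1 + d2)/2 = (197 - 12 + 10)/2 = 195/2
Step 4: Nash product = (199/2 - 12) * (195/2 - 10)
Step 5: = 175/2 * 175/2 = 30625/4

30625/4


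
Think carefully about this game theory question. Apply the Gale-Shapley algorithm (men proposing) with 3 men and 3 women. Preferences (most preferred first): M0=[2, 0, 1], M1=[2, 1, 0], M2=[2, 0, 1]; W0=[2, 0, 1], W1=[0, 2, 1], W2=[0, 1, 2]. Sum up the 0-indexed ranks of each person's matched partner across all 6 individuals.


Step 1: Run Gale-Shapley (men propose, women hold best offer):
  M0 proposes to W2; she accepts
  M1 proposes to W2; rejected
  M1 proposes to W1; she accepts
  M2 proposes to W2; rejected
  M2 proposes to W0; she accepts
Step 2: Final matching: W0-M2, W1-M1, W2-M0
Step 3: 0-indexed ranks (man's rank of his match, then woman's): 1 + 0 + 1 + 2 + 0 + 0
Step 4: Total rank sum = 4

4


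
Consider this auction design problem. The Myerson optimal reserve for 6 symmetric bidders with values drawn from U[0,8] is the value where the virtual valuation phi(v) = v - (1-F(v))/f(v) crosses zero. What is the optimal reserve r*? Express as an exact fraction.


Step 1: For U[0,8], F(v) = v/8 and f(v) = 1/8
Step 2: phi(v) = v - (1 - v/8)/(1/8) = v - (8 - v) = 2v - 8
Step 3: Set phi(r*) = 0: 2r* - 8 = 0
Step 4: r* = 8/2 = 4 (the number of bidders n = 6 does not enter)

4


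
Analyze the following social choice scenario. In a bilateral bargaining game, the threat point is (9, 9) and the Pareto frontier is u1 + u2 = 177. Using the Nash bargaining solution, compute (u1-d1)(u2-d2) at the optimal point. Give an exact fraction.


Step 1: The Nash solution splits surplus symmetrically above the disagreement point
Step 2: u1 = (total + d1 - d2)/2 = (177 + 9 - 9)/2 = 177/2
Step 3: u2 = (total - d1 + d2)/2 = (177 - 9 + 9)/2 = 177/2
Step 4: Nash product = (177/2 - 9) * (177/2 - 9)
Step 5: = 159/2 * 159/2 = 25281/4

25281/4


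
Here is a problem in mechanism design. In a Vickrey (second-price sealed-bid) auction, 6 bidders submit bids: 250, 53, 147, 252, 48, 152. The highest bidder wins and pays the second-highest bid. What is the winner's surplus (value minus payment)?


Step 1: Sort bids in descending order: 252, 250, 152, 147, 53, 48
Step 2: The winning bid is the highest: 252
Step 3: The payment equals the second-highest bid: 250
Step 4: Surplus = winner's bid - payment = 252 - 250 = 2

2


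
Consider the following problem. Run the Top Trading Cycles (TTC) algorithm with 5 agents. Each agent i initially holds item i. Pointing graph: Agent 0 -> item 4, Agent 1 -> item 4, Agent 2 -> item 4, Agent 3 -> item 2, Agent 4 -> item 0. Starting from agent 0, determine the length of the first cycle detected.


Step 1: Trace the pointer graph from agent 0: 0 -> 4 -> 0
Step 2: A cycle is detected when we revisit agent 0
Step 3: The cycle is: 0 -> 4 -> 0
Step 4: Cycle length = 2

2


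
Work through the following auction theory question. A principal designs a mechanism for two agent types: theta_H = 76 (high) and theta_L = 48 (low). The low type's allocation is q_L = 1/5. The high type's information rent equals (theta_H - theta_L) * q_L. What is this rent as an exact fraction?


Step 1: theta_H - theta_L = 76 - 48 = 28
Step 2: Information rent = (theta_H - theta_L) * q_L
Step 3: = 28 * 1/5
Step 4: = 28/5

28/5


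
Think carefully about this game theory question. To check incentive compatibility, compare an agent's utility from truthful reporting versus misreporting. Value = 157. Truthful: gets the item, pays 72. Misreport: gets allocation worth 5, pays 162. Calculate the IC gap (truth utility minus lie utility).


Step 1: U(truth) = value - payment = 157 - 72 = 85
Step 2: U(lie) = allocation - payment = 5 - 162 = -157
Step 3: IC gap = 85 - (-157) = 242

242


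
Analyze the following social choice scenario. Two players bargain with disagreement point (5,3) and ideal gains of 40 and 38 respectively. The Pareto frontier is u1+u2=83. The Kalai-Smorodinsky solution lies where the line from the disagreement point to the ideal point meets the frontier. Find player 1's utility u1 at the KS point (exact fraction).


Step 1: At the KS point, (u1-d1)/r1 = (u2-d2)/r2 = t and u1+u2 = 83
Step 2: u1 = d1 + r1*t and u2 = d2 + r2*t, so (d1 + r1*t) + (d2 + r2*t) = 83
Step 3: t = (83 - 5 - 3)/(40 + 38) = 75/78 = 25/26
Step 4: u1 = d1 + r1*t = 5 + 40 * 25/26 = 565/13
Step 5: (Check: u2 = d2 + r2*t = 514/13; u1+u2 = 565/13 + 514/13 = 83, on the frontier.)

565/13


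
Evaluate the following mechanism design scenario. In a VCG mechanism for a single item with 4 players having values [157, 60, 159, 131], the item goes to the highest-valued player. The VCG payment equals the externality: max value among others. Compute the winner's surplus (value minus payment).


Step 1: The winner is the agent with the highest value: agent 2 with value 159
Step 2: Values of other agents: [157, 60, 131]
Step 3: VCG payment = max of others' values = 157
Step 4: Surplus = 159 - 157 = 2

2


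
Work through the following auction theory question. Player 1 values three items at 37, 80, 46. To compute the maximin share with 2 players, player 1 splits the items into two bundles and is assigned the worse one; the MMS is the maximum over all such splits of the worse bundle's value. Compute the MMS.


Step 1: Item values = 37, 80, 46
Step 2: Enumerate all 2-bundle partitions and take the smaller bundle:
  Partition 1: {37} vs {80,46} -> bundles 37, 126; min = 37
  Partition 2: {80} vs {37,46} -> bundles 80, 83; min = 80
  Partition 3: {46} vs {37,80} -> bundles 46, 117; min = 46
Step 3: MMS = max(37, 80, 46) = 80

80


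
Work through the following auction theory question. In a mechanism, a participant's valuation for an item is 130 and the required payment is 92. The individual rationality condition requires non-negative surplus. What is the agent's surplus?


Step 1: Surplus = value - payment = 130 - 92 = 38
Step 2: IR is satisfied (surplus >= 0)

38


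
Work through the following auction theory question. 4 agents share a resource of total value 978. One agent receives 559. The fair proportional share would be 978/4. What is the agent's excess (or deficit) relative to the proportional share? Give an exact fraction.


Step 1: Proportional share = 978/4 = 489/2
Step 2: Agent's actual allocation = 559
Step 3: Excess = 559 - 489/2 = 629/2

629/2


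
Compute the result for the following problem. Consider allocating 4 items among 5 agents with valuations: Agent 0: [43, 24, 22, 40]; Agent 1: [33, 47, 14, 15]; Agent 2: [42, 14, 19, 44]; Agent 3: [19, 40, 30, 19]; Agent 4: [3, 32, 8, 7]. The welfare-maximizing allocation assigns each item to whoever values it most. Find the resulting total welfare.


Step 1: For each item, find the maximum value among all agents.
Step 2: Item 0 -> Agent 0 (value 43)
Step 3: Item 1 -> Agent 1 (value 47)
Step 4: Item 2 -> Agent 3 (value 30)
Step 5: Item 3 -> Agent 2 (value 44)
Step 6: Total welfare = 43 + 47 + 30 + 44 = 164

164


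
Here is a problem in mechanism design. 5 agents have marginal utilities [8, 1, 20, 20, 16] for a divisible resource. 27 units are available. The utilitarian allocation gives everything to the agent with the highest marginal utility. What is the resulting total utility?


Step 1: The marginal utilities are [8, 1, 20, 20, 16]
Step 2: The highest marginal utility is 20
Step 3: All 27 units go to that agent
Step 4: Total utility = 20 * 27 = 540

540


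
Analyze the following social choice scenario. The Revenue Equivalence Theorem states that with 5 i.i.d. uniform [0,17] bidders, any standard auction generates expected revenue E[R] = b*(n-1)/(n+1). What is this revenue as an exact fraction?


Step 1: By Revenue Equivalence, expected revenue = b*(n-1)/(n+1)
Step 2: Substituting n = 5, b = 17
Step 3: Revenue = 17*(5-1)/(5+1) = 17*4/6
Step 4: Revenue = 68/6 = 34/3

34/3


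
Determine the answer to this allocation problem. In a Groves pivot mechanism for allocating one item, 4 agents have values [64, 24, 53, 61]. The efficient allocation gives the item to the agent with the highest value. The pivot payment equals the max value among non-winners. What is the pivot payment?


Step 1: The efficient winner is agent 0 with value 64
Step 2: Other agents' values: [24, 53, 61]
Step 3: Pivot payment = max(others) = 61
Step 4: The winner pays 61

61


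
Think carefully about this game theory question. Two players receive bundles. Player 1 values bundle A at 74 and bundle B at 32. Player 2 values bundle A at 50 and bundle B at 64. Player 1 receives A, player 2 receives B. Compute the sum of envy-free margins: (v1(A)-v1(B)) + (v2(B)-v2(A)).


Step 1: Player 1's margin = v1(A) - v1(B) = 74 - 32 = 42
Step 2: Player 2's margin = v2(B) - v2(A) = 64 - 50 = 14
Step 3: Total margin = 42 + 14 = 56

56


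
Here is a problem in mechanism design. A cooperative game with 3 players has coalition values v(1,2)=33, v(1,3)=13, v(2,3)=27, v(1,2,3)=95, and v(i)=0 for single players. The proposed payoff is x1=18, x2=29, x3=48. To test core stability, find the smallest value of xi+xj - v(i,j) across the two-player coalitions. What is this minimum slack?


Step 1: Slack for coalition (1,2): x1+x2 - v12 = 47 - 33 = 14
Step 2: Slack for coalition (1,3): x1+x3 - v13 = 66 - 13 = 53
Step 3: Slack for coalition (2,3): x2+x3 - v23 = 77 - 27 = 50
Step 4: Minimum slack = min(14, 53, 50) = 14, attained by (1,2); no pair can gain by deviating, so the allocation is in the core

14


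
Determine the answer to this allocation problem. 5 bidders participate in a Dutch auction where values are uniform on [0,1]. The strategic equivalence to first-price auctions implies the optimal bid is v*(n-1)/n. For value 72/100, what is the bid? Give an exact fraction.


Step 1: Dutch auctions are strategically equivalent to first-price auctions
Step 2: The equilibrium bid is b(v) = v*(n-1)/n
Step 3: b = 18/25 * 4/5
Step 4: b = 72/125

72/125


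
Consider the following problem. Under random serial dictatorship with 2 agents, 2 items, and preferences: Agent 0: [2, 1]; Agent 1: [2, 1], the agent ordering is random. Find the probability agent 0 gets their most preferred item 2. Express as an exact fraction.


Step 1: Agent 0 wants item 2
Step 2: There are 2 possible orderings of agents
Step 3: In 1 orderings, agent 0 gets item 2
Step 4: Probability = 1/2

1/2


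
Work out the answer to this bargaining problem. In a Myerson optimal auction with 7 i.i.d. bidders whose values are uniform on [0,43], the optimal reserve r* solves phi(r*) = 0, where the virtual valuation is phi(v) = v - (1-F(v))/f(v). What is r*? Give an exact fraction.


Step 1: For U[0,43], F(v) = v/43 and f(v) = 1/43
Step 2: phi(v) = v - (1 - v/43)/(1/43) = v - (43 - v) = 2v - 43
Step 3: Set phi(r*) = 0: 2r* - 43 = 0
Step 4: r* = 43/2 (the number of bidders n = 7 does not enter)

43/2


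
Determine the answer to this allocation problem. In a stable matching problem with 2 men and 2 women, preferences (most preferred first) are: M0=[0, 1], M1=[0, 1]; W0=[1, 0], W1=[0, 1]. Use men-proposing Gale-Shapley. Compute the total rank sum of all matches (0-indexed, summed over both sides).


Step 1: Run Gale-Shapley (men propose, women hold best offer):
  M0 proposes to W0; she accepts
  M1 proposes to W0; she switches from M0
  M0 proposes to W1; she accepts
Step 2: Final matching: W0-M1, W1-M0
Step 3: 0-indexed ranks (man's rank of his match, then woman's): 0 + 0 + 1 + 0
Step 4: Total rank sum = 1

1


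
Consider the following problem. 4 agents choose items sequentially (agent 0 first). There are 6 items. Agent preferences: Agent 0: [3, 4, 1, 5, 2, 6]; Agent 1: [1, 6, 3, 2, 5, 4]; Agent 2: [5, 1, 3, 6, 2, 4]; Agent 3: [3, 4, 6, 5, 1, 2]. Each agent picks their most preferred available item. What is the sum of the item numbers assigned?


Step 1: Agent 0 picks item 3
Step 2: Agent 1 picks item 1
Step 3: Agent 2 picks item 5
Step 4: Agent 3 picks item 4
Step 5: Sum = 3 + 1 + 5 + 4 = 13

13


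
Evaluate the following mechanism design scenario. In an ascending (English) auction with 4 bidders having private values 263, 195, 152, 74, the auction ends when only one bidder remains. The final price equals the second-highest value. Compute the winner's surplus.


Step 1: Identify the highest value: 263
Step 2: Identify the second-highest value: 195
Step 3: The final price = second-highest value = 195
Step 4: Surplus = 263 - 195 = 68

68


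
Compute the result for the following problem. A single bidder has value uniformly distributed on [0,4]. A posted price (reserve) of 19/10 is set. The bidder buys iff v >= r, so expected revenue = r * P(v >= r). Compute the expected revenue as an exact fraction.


Step 1: Posted price r = 19/10, value support [0,4]
Step 2: P(v >= r) = (4 - 19/10)/4 = 21/40
Step 3: Expected revenue = r * P(v >= r) = 19/10 * 21/40
Step 4: Revenue = 399/400

399/400


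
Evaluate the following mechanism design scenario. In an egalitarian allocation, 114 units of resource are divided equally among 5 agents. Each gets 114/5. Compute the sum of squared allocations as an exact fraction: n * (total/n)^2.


Step 1: Each agent's share = 114/5
Step 2: Square of each share = (114/5)^2 = 12996/25
Step 3: Sum of squares = 5 * 12996/25 = 12996/5

12996/5


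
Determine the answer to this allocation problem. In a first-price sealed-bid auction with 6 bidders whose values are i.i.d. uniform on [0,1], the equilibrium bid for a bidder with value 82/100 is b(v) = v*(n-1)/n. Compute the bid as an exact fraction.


Step 1: The symmetric BNE bidding function is b(v) = v * (n-1) / n
Step 2: Substitute v = 41/50 and n = 6
Step 3: b = 41/50 * 5/6
Step 4: b = 41/60

41/60


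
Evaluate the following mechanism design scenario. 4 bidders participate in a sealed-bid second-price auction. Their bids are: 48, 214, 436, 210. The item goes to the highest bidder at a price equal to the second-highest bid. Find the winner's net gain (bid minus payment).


Step 1: Sort bids in descending order: 436, 214, 210, 48
Step 2: The winning bid is the highest: 436
Step 3: The payment equals the second-highest bid: 214
Step 4: Surplus = winner's bid - payment = 436 - 214 = 222

222


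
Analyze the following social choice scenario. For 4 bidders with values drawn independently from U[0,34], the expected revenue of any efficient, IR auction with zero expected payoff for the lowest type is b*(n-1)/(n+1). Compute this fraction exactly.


Step 1: By Revenue Equivalence, expected revenue = b*(n-1)/(n+1)
Step 2: Substituting n = 4, b = 34
Step 3: Revenue = 34*(4-1)/(4+1) = 34*3/5
Step 4: Revenue = 102/5

102/5


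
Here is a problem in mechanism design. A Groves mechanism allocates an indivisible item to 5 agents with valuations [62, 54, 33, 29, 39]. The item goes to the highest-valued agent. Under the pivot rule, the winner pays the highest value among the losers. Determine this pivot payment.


Step 1: The efficient winner is agent 0 with value 62
Step 2: Other agents' values: [54, 33, 29, 39]
Step 3: Pivot payment = max(others) = 54
Step 4: The winner pays 54

54


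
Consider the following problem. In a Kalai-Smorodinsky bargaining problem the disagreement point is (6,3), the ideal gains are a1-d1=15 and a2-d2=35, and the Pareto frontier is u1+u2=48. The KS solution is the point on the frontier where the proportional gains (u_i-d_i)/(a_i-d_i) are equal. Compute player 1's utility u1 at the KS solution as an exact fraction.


Step 1: At the KS point, (u1-d1)/r1 = (u2-d2)/r2 = t and u1+u2 = 48
Step 2: u1 = d1 + r1*t and u2 = d2 + r2*t, so (d1 + r1*t) + (d2 + r2*t) = 48
Step 3: t = (48 - 6 - 3)/(15 + 35) = 39/50
Step 4: u1 = d1 + r1*t = 6 + 15 * 39/50 = 177/10
Step 5: (Check: u2 = d2 + r2*t = 303/10; u1+u2 = 177/10 + 303/10 = 48, on the frontier.)

177/10


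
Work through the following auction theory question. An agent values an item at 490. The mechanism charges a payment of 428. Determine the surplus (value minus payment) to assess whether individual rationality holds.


Step 1: Surplus = value - payment = 490 - 428 = 62
Step 2: IR is satisfied (surplus >= 0)

62


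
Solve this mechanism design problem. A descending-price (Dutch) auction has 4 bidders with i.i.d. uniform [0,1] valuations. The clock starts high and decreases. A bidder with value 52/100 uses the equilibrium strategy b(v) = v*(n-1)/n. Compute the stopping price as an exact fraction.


Step 1: Dutch auctions are strategically equivalent to first-price auctions
Step 2: The equilibrium bid is b(v) = v*(n-1)/n
Step 3: b = 13/25 * 3/4
Step 4: b = 39/100

39/100


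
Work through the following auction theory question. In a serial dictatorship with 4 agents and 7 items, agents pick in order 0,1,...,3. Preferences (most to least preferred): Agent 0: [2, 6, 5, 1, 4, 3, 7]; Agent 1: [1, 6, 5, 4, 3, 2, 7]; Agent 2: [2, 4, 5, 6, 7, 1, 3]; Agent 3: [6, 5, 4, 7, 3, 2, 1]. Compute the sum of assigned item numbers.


Step 1: Agent 0 picks item 2
Step 2: Agent 1 picks item 1
Step 3: Agent 2 picks item 4
Step 4: Agent 3 picks item 6
Step 5: Sum = 2 + 1 + 4 + 6 = 13

13


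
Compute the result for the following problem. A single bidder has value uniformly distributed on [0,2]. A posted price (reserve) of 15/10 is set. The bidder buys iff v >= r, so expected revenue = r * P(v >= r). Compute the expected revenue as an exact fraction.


Step 1: Posted price r = 3/2, value support [0,2]
Step 2: P(v >= r) = (2 - 3/2)/2 = 1/4
Step 3: Expected revenue = r * P(v >= r) = 3/2 * 1/4
Step 4: Revenue = 3/8

3/8


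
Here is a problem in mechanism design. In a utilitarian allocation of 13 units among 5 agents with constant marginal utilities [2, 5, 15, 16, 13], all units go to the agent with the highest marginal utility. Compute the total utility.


Step 1: The marginal utilities are [2, 5, 15, 16, 13]
Step 2: The highest marginal utility is 16
Step 3: All 13 units go to that agent
Step 4: Total utility = 16 * 13 = 208

208


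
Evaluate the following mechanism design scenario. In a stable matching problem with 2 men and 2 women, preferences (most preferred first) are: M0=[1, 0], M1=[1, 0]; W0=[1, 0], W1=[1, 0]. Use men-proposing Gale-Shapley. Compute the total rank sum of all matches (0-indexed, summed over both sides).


Step 1: Run Gale-Shapley (men propose, women hold best offer):
  M0 proposes to W1; she accepts
  M1 proposes to W1; she switches from M0
  M0 proposes to W0; she accepts
Step 2: Final matching: W0-M0, W1-M1
Step 3: 0-indexed ranks (man's rank of his match, then woman's): 1 + 1 + 0 + 0
Step 4: Total rank sum = 2

2


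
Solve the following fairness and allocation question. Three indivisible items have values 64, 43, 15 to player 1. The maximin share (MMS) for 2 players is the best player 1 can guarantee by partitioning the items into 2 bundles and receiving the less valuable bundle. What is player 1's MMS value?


Step 1: Item values = 64, 43, 15
Step 2: Enumerate all 2-bundle partitions and take the smaller bundle:
  Partition 1: {64} vs {43,15} -> bundles 64, 58; min = 58
  Partition 2: {43} vs {64,15} -> bundles 43, 79; min = 43
  Partition 3: {15} vs {64,43} -> bundles 15, 107; min = 15
Step 3: MMS = max(58, 43, 15) = 58

58


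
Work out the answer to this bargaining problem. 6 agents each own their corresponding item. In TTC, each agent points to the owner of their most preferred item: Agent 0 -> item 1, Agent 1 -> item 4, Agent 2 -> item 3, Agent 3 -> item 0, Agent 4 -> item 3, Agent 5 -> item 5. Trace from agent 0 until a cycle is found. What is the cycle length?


Step 1: Trace the pointer graph from agent 0: 0 -> 1 -> 4 -> 3 -> 0
Step 2: A cycle is detected when we revisit agent 0
Step 3: The cycle is: 0 -> 1 -> 4 -> 3 -> 0
Step 4: Cycle length = 4

4
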